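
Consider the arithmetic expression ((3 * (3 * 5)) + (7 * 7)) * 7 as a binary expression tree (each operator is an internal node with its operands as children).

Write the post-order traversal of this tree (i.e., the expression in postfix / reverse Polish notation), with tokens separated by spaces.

Post-order on an expression tree gives postfix notation: for each operator, emit left operand, right operand, then the operator.

3 3 5 * * 7 7 * + 7 *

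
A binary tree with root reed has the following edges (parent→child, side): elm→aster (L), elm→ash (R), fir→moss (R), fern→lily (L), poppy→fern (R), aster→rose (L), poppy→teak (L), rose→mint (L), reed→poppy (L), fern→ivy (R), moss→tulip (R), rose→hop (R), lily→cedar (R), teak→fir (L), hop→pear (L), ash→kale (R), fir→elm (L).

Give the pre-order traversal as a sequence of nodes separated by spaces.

Pre-order visits the node, then its left subtree, then its right subtree.
Visit reed.
At reed: go left to poppy.
  Visit poppy.
  At poppy: go left to teak.
    Visit teak.
    At teak: go left to fir.
      Visit fir.
      At fir: go left to elm.
        Visit elm.
        At elm: go left to aster.
          Visit aster.
          At aster: go left to rose.
            Visit rose.
            At rose: go left to mint.
              mint is a leaf — visit mint.
            At rose: go right to hop.
              Visit hop.
              At hop: go left to pear.
                pear is a leaf — visit pear.
              At hop: no right child.
          At aster: no right child.
        At elm: go right to ash.
          Visit ash.
          At ash: no left child.
          At ash: go right to kale.
            kale is a leaf — visit kale.
      At fir: go right to moss.
        Visit moss.
        At moss: no left child.
        At moss: go right to tulip.
          tulip is a leaf — visit tulip.
    At teak: no right child.
  At poppy: go right to fern.
    Visit fern.
    At fern: go left to lily.
      Visit lily.
      At lily: no left child.
      At lily: go right to cedar.
        cedar is a leaf — visit cedar.
    At fern: go right to ivy.
      ivy is a leaf — visit ivy.
At reed: no right child.

reed poppy teak fir elm aster rose mint hop pear ash kale moss tulip fern lily cedar ivy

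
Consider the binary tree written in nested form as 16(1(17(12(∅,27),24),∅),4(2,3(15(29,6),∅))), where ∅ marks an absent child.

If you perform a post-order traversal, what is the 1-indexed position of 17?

Post-order visits the left subtree, then the right subtree, then the node.
At 16: go left to 1.
  At 1: go left to 17.
    At 17: go left to 12.
      At 12: no left child.
      At 12: go right to 27.
        27 is a leaf — visit 27.
      Visit 12.
    At 17: go right to 24.
      24 is a leaf — visit 24.
    Visit 17.
  At 1: no right child.
  Visit 1.
At 16: go right to 4.
  At 4: go left to 2.
    2 is a leaf — visit 2.
  At 4: go right to 3.
    At 3: go left to 15.
      At 15: go left to 29.
        29 is a leaf — visit 29.
      At 15: go right to 6.
        6 is a leaf — visit 6.
      Visit 15.
    At 3: no right child.
    Visit 3.
  Visit 4.
Visit 16.
Full post-order sequence: 27, 12, 24, 17, 1, 2, 29, 6, 15, 3, 4, 16.

4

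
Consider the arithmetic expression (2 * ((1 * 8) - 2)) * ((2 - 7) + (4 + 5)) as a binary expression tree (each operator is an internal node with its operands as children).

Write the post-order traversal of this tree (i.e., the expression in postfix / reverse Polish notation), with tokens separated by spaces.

2 1 8 * 2 - * 2 7 - 4 5 + + *

Post-order on an expression tree gives postfix notation: for each operator, emit left operand, right operand, then the operator.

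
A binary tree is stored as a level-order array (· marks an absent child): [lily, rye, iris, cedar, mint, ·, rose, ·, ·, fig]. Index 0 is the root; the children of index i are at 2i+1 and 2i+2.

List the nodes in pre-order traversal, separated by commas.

Pre-order visits the node, then its left subtree, then its right subtree.
Visit lily.
At lily: go left to rye.
  Visit rye.
  At rye: go left to cedar.
    cedar is a leaf — visit cedar.
  At rye: go right to mint.
    Visit mint.
    At mint: go left to fig.
      fig is a leaf — visit fig.
    At mint: no right child.
At lily: go right to iris.
  Visit iris.
  At iris: no left child.
  At iris: go right to rose.
    rose is a leaf — visit rose.

lily, rye, cedar, mint, fig, iris, rose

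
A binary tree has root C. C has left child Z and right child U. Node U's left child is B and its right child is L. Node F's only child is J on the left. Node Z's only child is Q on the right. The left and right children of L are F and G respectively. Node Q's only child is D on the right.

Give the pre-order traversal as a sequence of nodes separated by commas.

Pre-order visits the node, then its left subtree, then its right subtree.
Visit C.
At C: go left to Z.
  Visit Z.
  At Z: no left child.
  At Z: go right to Q.
    Visit Q.
    At Q: no left child.
    At Q: go right to D.
      D is a leaf — visit D.
At C: go right to U.
  Visit U.
  At U: go left to B.
    B is a leaf — visit B.
  At U: go right to L.
    Visit L.
    At L: go left to F.
      Visit F.
      At F: go left to J.
        J is a leaf — visit J.
      At F: no right child.
    At L: go right to G.
      G is a leaf — visit G.

C, Z, Q, D, U, B, L, F, J, G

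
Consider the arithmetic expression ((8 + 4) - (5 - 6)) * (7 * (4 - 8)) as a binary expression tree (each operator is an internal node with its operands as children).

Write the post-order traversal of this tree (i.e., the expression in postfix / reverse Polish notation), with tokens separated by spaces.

8 4 + 5 6 - - 7 4 8 - * *

Post-order on an expression tree gives postfix notation: for each operator, emit left operand, right operand, then the operator.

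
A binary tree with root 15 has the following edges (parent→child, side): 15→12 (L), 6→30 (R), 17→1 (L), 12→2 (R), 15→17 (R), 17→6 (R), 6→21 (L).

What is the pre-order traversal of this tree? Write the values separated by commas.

Pre-order visits the node, then its left subtree, then its right subtree.
Visit 15.
At 15: go left to 12.
  Visit 12.
  At 12: no left child.
  At 12: go right to 2.
    2 is a leaf — visit 2.
At 15: go right to 17.
  Visit 17.
  At 17: go left to 1.
    1 is a leaf — visit 1.
  At 17: go right to 6.
    Visit 6.
    At 6: go left to 21.
      21 is a leaf — visit 21.
    At 6: go right to 30.
      30 is a leaf — visit 30.

15, 12, 2, 17, 1, 6, 21, 30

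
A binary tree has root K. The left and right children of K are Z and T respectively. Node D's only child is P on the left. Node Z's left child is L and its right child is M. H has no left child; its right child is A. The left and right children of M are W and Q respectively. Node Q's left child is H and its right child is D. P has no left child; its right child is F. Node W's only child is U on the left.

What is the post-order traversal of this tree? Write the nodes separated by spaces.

Post-order visits the left subtree, then the right subtree, then the node.
At K: go left to Z.
  At Z: go left to L.
    L is a leaf — visit L.
  At Z: go right to M.
    At M: go left to W.
      At W: go left to U.
        U is a leaf — visit U.
      At W: no right child.
      Visit W.
    At M: go right to Q.
      At Q: go left to H.
        At H: no left child.
        At H: go right to A.
          A is a leaf — visit A.
        Visit H.
      At Q: go right to D.
        At D: go left to P.
          At P: no left child.
          At P: go right to F.
            F is a leaf — visit F.
          Visit P.
        At D: no right child.
        Visit D.
      Visit Q.
    Visit M.
  Visit Z.
At K: go right to T.
  T is a leaf — visit T.
Visit K.

L U W A H F P D Q M Z T K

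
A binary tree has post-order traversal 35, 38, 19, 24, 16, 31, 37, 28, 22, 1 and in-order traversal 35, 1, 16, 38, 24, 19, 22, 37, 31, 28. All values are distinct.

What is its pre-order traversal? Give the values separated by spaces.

The last element of post-order is the root; it splits in-order into left and right subtrees.
Root 1: left subtree has 1 node {35}, right has 8 {16, 38, 24, 19, 22, 37, 31, 28}.
  Root 22: left subtree has 4 nodes {16, 38, 24, 19}, right has 3 {37, 31, 28}.
    Root 16: left subtree has 0 nodes { }, right has 3 {38, 24, 19}.
      Root 24: left subtree has 1 node {38}, right has 1 {19}.
    Root 28: left subtree has 2 nodes {37, 31}, right has 0 { }.
      Root 37: left subtree has 0 nodes { }, right has 1 {31}.

1 35 22 16 24 38 19 28 37 31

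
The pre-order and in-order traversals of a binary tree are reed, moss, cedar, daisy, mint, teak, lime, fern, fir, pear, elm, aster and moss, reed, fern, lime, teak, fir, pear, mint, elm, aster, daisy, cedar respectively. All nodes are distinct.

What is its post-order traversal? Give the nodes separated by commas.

moss, fern, lime, pear, fir, teak, aster, elm, mint, daisy, cedar, reed

The first element of pre-order is the root; it splits in-order into left and right subtrees.
Root reed: left subtree has 1 node {moss}, right has 10 {fern, lime, teak, fir, pear, mint, elm, aster, daisy, cedar}.
  Root cedar: left subtree has 9 nodes {fern, lime, teak, fir, pear, mint, elm, aster, daisy}, right has 0 { }.
    Root daisy: left subtree has 8 nodes {fern, lime, teak, fir, pear, mint, elm, aster}, right has 0 { }.
      Root mint: left subtree has 5 nodes {fern, lime, teak, fir, pear}, right has 2 {elm, aster}.
        Root teak: left subtree has 2 nodes {fern, lime}, right has 2 {fir, pear}.
          Root lime: left subtree has 1 node {fern}, right has 0 { }.
          Root fir: left subtree has 0 nodes { }, right has 1 {pear}.
        Root elm: left subtree has 0 nodes { }, right has 1 {aster}.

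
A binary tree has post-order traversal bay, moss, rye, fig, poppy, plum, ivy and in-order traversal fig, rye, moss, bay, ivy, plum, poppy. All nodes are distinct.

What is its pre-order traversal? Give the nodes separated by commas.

ivy, fig, rye, moss, bay, plum, poppy

The last element of post-order is the root; it splits in-order into left and right subtrees.
Root ivy: left subtree has 4 nodes {fig, rye, moss, bay}, right has 2 {plum, poppy}.
  Root fig: left subtree has 0 nodes { }, right has 3 {rye, moss, bay}.
    Root rye: left subtree has 0 nodes { }, right has 2 {moss, bay}.
      Root moss: left subtree has 0 nodes { }, right has 1 {bay}.
  Root plum: left subtree has 0 nodes { }, right has 1 {poppy}.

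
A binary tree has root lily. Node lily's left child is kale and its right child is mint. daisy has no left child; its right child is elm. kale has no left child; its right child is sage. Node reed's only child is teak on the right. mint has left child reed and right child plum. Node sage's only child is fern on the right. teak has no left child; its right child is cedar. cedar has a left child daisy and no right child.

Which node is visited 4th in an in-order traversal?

In-order visits the left subtree, then the node, then the right subtree.
At lily: go left to kale.
  At kale: no left child.
  Visit kale.
  At kale: go right to sage.
    At sage: no left child.
    Visit sage.
    At sage: go right to fern.
      fern is a leaf — visit fern.
Visit lily.
At lily: go right to mint.
  At mint: go left to reed.
    At reed: no left child.
    Visit reed.
    At reed: go right to teak.
      At teak: no left child.
      Visit teak.
      At teak: go right to cedar.
        At cedar: go left to daisy.
          At daisy: no left child.
          Visit daisy.
          At daisy: go right to elm.
            elm is a leaf — visit elm.
        Visit cedar.
        At cedar: no right child.
  Visit mint.
  At mint: go right to plum.
    plum is a leaf — visit plum.
Full in-order sequence: kale, sage, fern, lily, reed, teak, daisy, elm, cedar, mint, plum.

lily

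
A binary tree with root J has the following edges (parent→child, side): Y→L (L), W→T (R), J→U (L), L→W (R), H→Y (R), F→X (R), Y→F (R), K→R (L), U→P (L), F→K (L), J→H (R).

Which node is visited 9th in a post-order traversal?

F

Post-order visits the left subtree, then the right subtree, then the node.
At J: go left to U.
  At U: go left to P.
    P is a leaf — visit P.
  At U: no right child.
  Visit U.
At J: go right to H.
  At H: no left child.
  At H: go right to Y.
    At Y: go left to L.
      At L: no left child.
      At L: go right to W.
        At W: no left child.
        At W: go right to T.
          T is a leaf — visit T.
        Visit W.
      Visit L.
    At Y: go right to F.
      At F: go left to K.
        At K: go left to R.
          R is a leaf — visit R.
        At K: no right child.
        Visit K.
      At F: go right to X.
        X is a leaf — visit X.
      Visit F.
    Visit Y.
  Visit H.
Visit J.
Full post-order sequence: P, U, T, W, L, R, K, X, F, Y, H, J.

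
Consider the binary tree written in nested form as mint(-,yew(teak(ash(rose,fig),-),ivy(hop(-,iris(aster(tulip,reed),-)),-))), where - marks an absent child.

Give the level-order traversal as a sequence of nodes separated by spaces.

mint yew teak ivy ash hop rose fig iris aster tulip reed

Level-order visits nodes level by level from the root, left to right within each level.
Level 0: mint
Level 1: yew
Level 2: teak, ivy
Level 3: ash, hop
Level 4: rose, fig, iris
Level 5: aster
Level 6: tulip, reed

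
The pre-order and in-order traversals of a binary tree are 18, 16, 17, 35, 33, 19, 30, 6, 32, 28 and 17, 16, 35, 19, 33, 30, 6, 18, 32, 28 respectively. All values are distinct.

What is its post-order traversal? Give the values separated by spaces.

The first element of pre-order is the root; it splits in-order into left and right subtrees.
Root 18: left subtree has 7 nodes {17, 16, 35, 19, 33, 30, 6}, right has 2 {32, 28}.
  Root 16: left subtree has 1 node {17}, right has 5 {35, 19, 33, 30, 6}.
    Root 35: left subtree has 0 nodes { }, right has 4 {19, 33, 30, 6}.
      Root 33: left subtree has 1 node {19}, right has 2 {30, 6}.
        Root 30: left subtree has 0 nodes { }, right has 1 {6}.
  Root 32: left subtree has 0 nodes { }, right has 1 {28}.

17 19 6 30 33 35 16 28 32 18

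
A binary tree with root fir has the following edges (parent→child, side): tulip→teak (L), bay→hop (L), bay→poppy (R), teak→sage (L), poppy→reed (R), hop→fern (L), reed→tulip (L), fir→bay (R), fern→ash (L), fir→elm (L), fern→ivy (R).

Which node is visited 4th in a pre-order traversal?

hop

Pre-order visits the node, then its left subtree, then its right subtree.
Visit fir.
At fir: go left to elm.
  elm is a leaf — visit elm.
At fir: go right to bay.
  Visit bay.
  At bay: go left to hop.
    Visit hop.
    At hop: go left to fern.
      Visit fern.
      At fern: go left to ash.
        ash is a leaf — visit ash.
      At fern: go right to ivy.
        ivy is a leaf — visit ivy.
    At hop: no right child.
  At bay: go right to poppy.
    Visit poppy.
    At poppy: no left child.
    At poppy: go right to reed.
      Visit reed.
      At reed: go left to tulip.
        Visit tulip.
        At tulip: go left to teak.
          Visit teak.
          At teak: go left to sage.
            sage is a leaf — visit sage.
          At teak: no right child.
        At tulip: no right child.
      At reed: no right child.
Full pre-order sequence: fir, elm, bay, hop, fern, ash, ivy, poppy, reed, tulip, teak, sage.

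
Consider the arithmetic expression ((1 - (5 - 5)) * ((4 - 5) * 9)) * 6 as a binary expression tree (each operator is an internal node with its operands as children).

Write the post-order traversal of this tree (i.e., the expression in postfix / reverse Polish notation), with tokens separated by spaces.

1 5 5 - - 4 5 - 9 * * 6 *

Post-order on an expression tree gives postfix notation: for each operator, emit left operand, right operand, then the operator.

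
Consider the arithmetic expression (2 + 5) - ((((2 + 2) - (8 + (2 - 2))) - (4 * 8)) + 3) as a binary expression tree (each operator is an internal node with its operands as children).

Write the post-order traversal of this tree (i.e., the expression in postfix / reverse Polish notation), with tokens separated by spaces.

Post-order on an expression tree gives postfix notation: for each operator, emit left operand, right operand, then the operator.

2 5 + 2 2 + 8 2 2 - + - 4 8 * - 3 + -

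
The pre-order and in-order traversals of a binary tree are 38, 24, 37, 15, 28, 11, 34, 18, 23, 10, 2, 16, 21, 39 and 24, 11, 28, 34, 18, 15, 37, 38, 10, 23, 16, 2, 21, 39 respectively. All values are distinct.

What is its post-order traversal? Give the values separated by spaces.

11 18 34 28 15 37 24 10 16 39 21 2 23 38

The first element of pre-order is the root; it splits in-order into left and right subtrees.
Root 38: left subtree has 7 nodes {24, 11, 28, 34, 18, 15, 37}, right has 6 {10, 23, 16, 2, 21, 39}.
  Root 24: left subtree has 0 nodes { }, right has 6 {11, 28, 34, 18, 15, 37}.
    Root 37: left subtree has 5 nodes {11, 28, 34, 18, 15}, right has 0 { }.
      Root 15: left subtree has 4 nodes {11, 28, 34, 18}, right has 0 { }.
        Root 28: left subtree has 1 node {11}, right has 2 {34, 18}.
          Root 34: left subtree has 0 nodes { }, right has 1 {18}.
  Root 23: left subtree has 1 node {10}, right has 4 {16, 2, 21, 39}.
    Root 2: left subtree has 1 node {16}, right has 2 {21, 39}.
      Root 21: left subtree has 0 nodes { }, right has 1 {39}.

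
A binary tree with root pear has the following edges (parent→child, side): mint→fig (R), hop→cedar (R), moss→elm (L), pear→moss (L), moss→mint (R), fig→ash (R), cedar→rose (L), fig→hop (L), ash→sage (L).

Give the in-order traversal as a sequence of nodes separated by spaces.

In-order visits the left subtree, then the node, then the right subtree.
At pear: go left to moss.
  At moss: go left to elm.
    elm is a leaf — visit elm.
  Visit moss.
  At moss: go right to mint.
    At mint: no left child.
    Visit mint.
    At mint: go right to fig.
      At fig: go left to hop.
        At hop: no left child.
        Visit hop.
        At hop: go right to cedar.
          At cedar: go left to rose.
            rose is a leaf — visit rose.
          Visit cedar.
          At cedar: no right child.
      Visit fig.
      At fig: go right to ash.
        At ash: go left to sage.
          sage is a leaf — visit sage.
        Visit ash.
        At ash: no right child.
Visit pear.
At pear: no right child.

elm moss mint hop rose cedar fig sage ash pear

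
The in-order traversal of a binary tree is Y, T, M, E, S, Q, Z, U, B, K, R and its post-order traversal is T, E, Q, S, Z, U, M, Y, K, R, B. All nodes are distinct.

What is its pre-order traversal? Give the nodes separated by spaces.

B Y M T U Z S E Q R K

The last element of post-order is the root; it splits in-order into left and right subtrees.
Root B: left subtree has 8 nodes {Y, T, M, E, S, Q, Z, U}, right has 2 {K, R}.
  Root Y: left subtree has 0 nodes { }, right has 7 {T, M, E, S, Q, Z, U}.
    Root M: left subtree has 1 node {T}, right has 5 {E, S, Q, Z, U}.
      Root U: left subtree has 4 nodes {E, S, Q, Z}, right has 0 { }.
        Root Z: left subtree has 3 nodes {E, S, Q}, right has 0 { }.
          Root S: left subtree has 1 node {E}, right has 1 {Q}.
  Root R: left subtree has 1 node {K}, right has 0 { }.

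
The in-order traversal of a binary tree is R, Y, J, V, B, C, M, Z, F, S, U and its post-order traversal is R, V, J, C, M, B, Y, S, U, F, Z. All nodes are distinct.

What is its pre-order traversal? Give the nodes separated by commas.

Z, Y, R, B, J, V, M, C, F, U, S

The last element of post-order is the root; it splits in-order into left and right subtrees.
Root Z: left subtree has 7 nodes {R, Y, J, V, B, C, M}, right has 3 {F, S, U}.
  Root Y: left subtree has 1 node {R}, right has 5 {J, V, B, C, M}.
    Root B: left subtree has 2 nodes {J, V}, right has 2 {C, M}.
      Root J: left subtree has 0 nodes { }, right has 1 {V}.
      Root M: left subtree has 1 node {C}, right has 0 { }.
  Root F: left subtree has 0 nodes { }, right has 2 {S, U}.
    Root U: left subtree has 1 node {S}, right has 0 { }.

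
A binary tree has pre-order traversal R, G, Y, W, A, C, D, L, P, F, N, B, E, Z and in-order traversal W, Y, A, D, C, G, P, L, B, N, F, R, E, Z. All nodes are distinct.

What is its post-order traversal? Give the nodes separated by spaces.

The first element of pre-order is the root; it splits in-order into left and right subtrees.
Root R: left subtree has 11 nodes {W, Y, A, D, C, G, P, L, B, N, F}, right has 2 {E, Z}.
  Root G: left subtree has 5 nodes {W, Y, A, D, C}, right has 5 {P, L, B, N, F}.
    Root Y: left subtree has 1 node {W}, right has 3 {A, D, C}.
      Root A: left subtree has 0 nodes { }, right has 2 {D, C}.
        Root C: left subtree has 1 node {D}, right has 0 { }.
    Root L: left subtree has 1 node {P}, right has 3 {B, N, F}.
      Root F: left subtree has 2 nodes {B, N}, right has 0 { }.
        Root N: left subtree has 1 node {B}, right has 0 { }.
  Root E: left subtree has 0 nodes { }, right has 1 {Z}.

W D C A Y P B N F L G Z E R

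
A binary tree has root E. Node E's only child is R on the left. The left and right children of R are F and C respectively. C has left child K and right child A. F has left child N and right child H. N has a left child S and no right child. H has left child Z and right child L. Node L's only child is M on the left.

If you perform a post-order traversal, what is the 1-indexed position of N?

Post-order visits the left subtree, then the right subtree, then the node.
At E: go left to R.
  At R: go left to F.
    At F: go left to N.
      At N: go left to S.
        S is a leaf — visit S.
      At N: no right child.
      Visit N.
    At F: go right to H.
      At H: go left to Z.
        Z is a leaf — visit Z.
      At H: go right to L.
        At L: go left to M.
          M is a leaf — visit M.
        At L: no right child.
        Visit L.
      Visit H.
    Visit F.
  At R: go right to C.
    At C: go left to K.
      K is a leaf — visit K.
    At C: go right to A.
      A is a leaf — visit A.
    Visit C.
  Visit R.
At E: no right child.
Visit E.
Full post-order sequence: S, N, Z, M, L, H, F, K, A, C, R, E.

2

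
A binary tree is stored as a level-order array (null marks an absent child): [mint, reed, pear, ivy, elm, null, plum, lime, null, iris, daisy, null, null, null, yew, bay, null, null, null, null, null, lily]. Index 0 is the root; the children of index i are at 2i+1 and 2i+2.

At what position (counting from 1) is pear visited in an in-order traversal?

10

In-order visits the left subtree, then the node, then the right subtree.
At mint: go left to reed.
  At reed: go left to ivy.
    At ivy: go left to lime.
      At lime: go left to bay.
        bay is a leaf — visit bay.
      Visit lime.
      At lime: no right child.
    Visit ivy.
    At ivy: no right child.
  Visit reed.
  At reed: go right to elm.
    At elm: go left to iris.
      iris is a leaf — visit iris.
    Visit elm.
    At elm: go right to daisy.
      At daisy: go left to lily.
        lily is a leaf — visit lily.
      Visit daisy.
      At daisy: no right child.
Visit mint.
At mint: go right to pear.
  At pear: no left child.
  Visit pear.
  At pear: go right to plum.
    At plum: no left child.
    Visit plum.
    At plum: go right to yew.
      yew is a leaf — visit yew.
Full in-order sequence: bay, lime, ivy, reed, iris, elm, lily, daisy, mint, pear, plum, yew.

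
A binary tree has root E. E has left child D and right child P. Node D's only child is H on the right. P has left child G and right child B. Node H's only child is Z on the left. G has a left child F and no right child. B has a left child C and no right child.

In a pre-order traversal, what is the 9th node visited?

Pre-order visits the node, then its left subtree, then its right subtree.
Visit E.
At E: go left to D.
  Visit D.
  At D: no left child.
  At D: go right to H.
    Visit H.
    At H: go left to Z.
      Z is a leaf — visit Z.
    At H: no right child.
At E: go right to P.
  Visit P.
  At P: go left to G.
    Visit G.
    At G: go left to F.
      F is a leaf — visit F.
    At G: no right child.
  At P: go right to B.
    Visit B.
    At B: go left to C.
      C is a leaf — visit C.
    At B: no right child.
Full pre-order sequence: E, D, H, Z, P, G, F, B, C.

C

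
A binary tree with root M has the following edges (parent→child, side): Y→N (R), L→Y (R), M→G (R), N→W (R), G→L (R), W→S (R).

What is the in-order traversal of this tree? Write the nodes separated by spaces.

M G L Y N W S

In-order visits the left subtree, then the node, then the right subtree.
At M: no left child.
Visit M.
At M: go right to G.
  At G: no left child.
  Visit G.
  At G: go right to L.
    At L: no left child.
    Visit L.
    At L: go right to Y.
      At Y: no left child.
      Visit Y.
      At Y: go right to N.
        At N: no left child.
        Visit N.
        At N: go right to W.
          At W: no left child.
          Visit W.
          At W: go right to S.
            S is a leaf — visit S.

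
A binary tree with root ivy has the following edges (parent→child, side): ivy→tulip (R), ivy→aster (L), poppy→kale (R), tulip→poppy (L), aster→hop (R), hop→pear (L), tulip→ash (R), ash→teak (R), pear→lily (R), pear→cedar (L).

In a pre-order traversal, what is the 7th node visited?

Pre-order visits the node, then its left subtree, then its right subtree.
Visit ivy.
At ivy: go left to aster.
  Visit aster.
  At aster: no left child.
  At aster: go right to hop.
    Visit hop.
    At hop: go left to pear.
      Visit pear.
      At pear: go left to cedar.
        cedar is a leaf — visit cedar.
      At pear: go right to lily.
        lily is a leaf — visit lily.
    At hop: no right child.
At ivy: go right to tulip.
  Visit tulip.
  At tulip: go left to poppy.
    Visit poppy.
    At poppy: no left child.
    At poppy: go right to kale.
      kale is a leaf — visit kale.
  At tulip: go right to ash.
    Visit ash.
    At ash: no left child.
    At ash: go right to teak.
      teak is a leaf — visit teak.
Full pre-order sequence: ivy, aster, hop, pear, cedar, lily, tulip, poppy, kale, ash, teak.

tulip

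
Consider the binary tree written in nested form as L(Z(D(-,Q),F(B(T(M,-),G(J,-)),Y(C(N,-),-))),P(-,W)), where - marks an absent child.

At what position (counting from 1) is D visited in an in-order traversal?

In-order visits the left subtree, then the node, then the right subtree.
At L: go left to Z.
  At Z: go left to D.
    At D: no left child.
    Visit D.
    At D: go right to Q.
      Q is a leaf — visit Q.
  Visit Z.
  At Z: go right to F.
    At F: go left to B.
      At B: go left to T.
        At T: go left to M.
          M is a leaf — visit M.
        Visit T.
        At T: no right child.
      Visit B.
      At B: go right to G.
        At G: go left to J.
          J is a leaf — visit J.
        Visit G.
        At G: no right child.
    Visit F.
    At F: go right to Y.
      At Y: go left to C.
        At C: go left to N.
          N is a leaf — visit N.
        Visit C.
        At C: no right child.
      Visit Y.
      At Y: no right child.
Visit L.
At L: go right to P.
  At P: no left child.
  Visit P.
  At P: go right to W.
    W is a leaf — visit W.
Full in-order sequence: D, Q, Z, M, T, B, J, G, F, N, C, Y, L, P, W.

1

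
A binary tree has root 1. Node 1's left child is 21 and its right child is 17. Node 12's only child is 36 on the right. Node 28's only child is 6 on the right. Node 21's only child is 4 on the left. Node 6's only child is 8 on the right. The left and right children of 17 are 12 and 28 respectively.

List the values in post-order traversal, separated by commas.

Post-order visits the left subtree, then the right subtree, then the node.
At 1: go left to 21.
  At 21: go left to 4.
    4 is a leaf — visit 4.
  At 21: no right child.
  Visit 21.
At 1: go right to 17.
  At 17: go left to 12.
    At 12: no left child.
    At 12: go right to 36.
      36 is a leaf — visit 36.
    Visit 12.
  At 17: go right to 28.
    At 28: no left child.
    At 28: go right to 6.
      At 6: no left child.
      At 6: go right to 8.
        8 is a leaf — visit 8.
      Visit 6.
    Visit 28.
  Visit 17.
Visit 1.

4, 21, 36, 12, 8, 6, 28, 17, 1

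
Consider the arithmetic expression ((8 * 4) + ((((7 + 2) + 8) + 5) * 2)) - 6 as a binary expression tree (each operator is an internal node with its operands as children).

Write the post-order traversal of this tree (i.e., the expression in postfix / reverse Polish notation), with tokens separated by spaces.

8 4 * 7 2 + 8 + 5 + 2 * + 6 -

Post-order on an expression tree gives postfix notation: for each operator, emit left operand, right operand, then the operator.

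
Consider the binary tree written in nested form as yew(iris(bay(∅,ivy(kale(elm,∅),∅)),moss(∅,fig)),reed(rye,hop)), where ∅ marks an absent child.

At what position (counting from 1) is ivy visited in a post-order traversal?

Post-order visits the left subtree, then the right subtree, then the node.
At yew: go left to iris.
  At iris: go left to bay.
    At bay: no left child.
    At bay: go right to ivy.
      At ivy: go left to kale.
        At kale: go left to elm.
          elm is a leaf — visit elm.
        At kale: no right child.
        Visit kale.
      At ivy: no right child.
      Visit ivy.
    Visit bay.
  At iris: go right to moss.
    At moss: no left child.
    At moss: go right to fig.
      fig is a leaf — visit fig.
    Visit moss.
  Visit iris.
At yew: go right to reed.
  At reed: go left to rye.
    rye is a leaf — visit rye.
  At reed: go right to hop.
    hop is a leaf — visit hop.
  Visit reed.
Visit yew.
Full post-order sequence: elm, kale, ivy, bay, fig, moss, iris, rye, hop, reed, yew.

3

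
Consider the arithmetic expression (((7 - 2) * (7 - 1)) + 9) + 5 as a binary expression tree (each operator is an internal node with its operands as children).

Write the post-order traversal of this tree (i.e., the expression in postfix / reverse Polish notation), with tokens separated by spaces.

Post-order on an expression tree gives postfix notation: for each operator, emit left operand, right operand, then the operator.

7 2 - 7 1 - * 9 + 5 +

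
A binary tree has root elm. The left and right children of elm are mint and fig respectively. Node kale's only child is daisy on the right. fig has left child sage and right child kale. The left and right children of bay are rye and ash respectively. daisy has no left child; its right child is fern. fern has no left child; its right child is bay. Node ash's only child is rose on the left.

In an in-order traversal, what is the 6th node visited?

daisy

In-order visits the left subtree, then the node, then the right subtree.
At elm: go left to mint.
  mint is a leaf — visit mint.
Visit elm.
At elm: go right to fig.
  At fig: go left to sage.
    sage is a leaf — visit sage.
  Visit fig.
  At fig: go right to kale.
    At kale: no left child.
    Visit kale.
    At kale: go right to daisy.
      At daisy: no left child.
      Visit daisy.
      At daisy: go right to fern.
        At fern: no left child.
        Visit fern.
        At fern: go right to bay.
          At bay: go left to rye.
            rye is a leaf — visit rye.
          Visit bay.
          At bay: go right to ash.
            At ash: go left to rose.
              rose is a leaf — visit rose.
            Visit ash.
            At ash: no right child.
Full in-order sequence: mint, elm, sage, fig, kale, daisy, fern, rye, bay, rose, ash.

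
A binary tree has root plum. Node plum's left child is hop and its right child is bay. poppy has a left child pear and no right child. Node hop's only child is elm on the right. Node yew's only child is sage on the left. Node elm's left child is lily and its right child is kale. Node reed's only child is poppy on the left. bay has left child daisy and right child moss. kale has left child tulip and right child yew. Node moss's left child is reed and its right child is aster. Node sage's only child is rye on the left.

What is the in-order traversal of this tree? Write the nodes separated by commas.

In-order visits the left subtree, then the node, then the right subtree.
At plum: go left to hop.
  At hop: no left child.
  Visit hop.
  At hop: go right to elm.
    At elm: go left to lily.
      lily is a leaf — visit lily.
    Visit elm.
    At elm: go right to kale.
      At kale: go left to tulip.
        tulip is a leaf — visit tulip.
      Visit kale.
      At kale: go right to yew.
        At yew: go left to sage.
          At sage: go left to rye.
            rye is a leaf — visit rye.
          Visit sage.
          At sage: no right child.
        Visit yew.
        At yew: no right child.
Visit plum.
At plum: go right to bay.
  At bay: go left to daisy.
    daisy is a leaf — visit daisy.
  Visit bay.
  At bay: go right to moss.
    At moss: go left to reed.
      At reed: go left to poppy.
        At poppy: go left to pear.
          pear is a leaf — visit pear.
        Visit poppy.
        At poppy: no right child.
      Visit reed.
      At reed: no right child.
    Visit moss.
    At moss: go right to aster.
      aster is a leaf — visit aster.

hop, lily, elm, tulip, kale, rye, sage, yew, plum, daisy, bay, pear, poppy, reed, moss, aster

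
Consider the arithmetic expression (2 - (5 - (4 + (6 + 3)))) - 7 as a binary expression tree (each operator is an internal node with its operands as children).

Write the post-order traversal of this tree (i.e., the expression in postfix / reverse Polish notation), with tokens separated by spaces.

2 5 4 6 3 + + - - 7 -

Post-order on an expression tree gives postfix notation: for each operator, emit left operand, right operand, then the operator.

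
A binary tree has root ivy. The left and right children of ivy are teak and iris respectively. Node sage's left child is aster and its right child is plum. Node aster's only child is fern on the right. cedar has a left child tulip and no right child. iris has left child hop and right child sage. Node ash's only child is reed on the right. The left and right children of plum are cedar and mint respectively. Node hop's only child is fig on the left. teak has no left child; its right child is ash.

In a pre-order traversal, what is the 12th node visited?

cedar

Pre-order visits the node, then its left subtree, then its right subtree.
Visit ivy.
At ivy: go left to teak.
  Visit teak.
  At teak: no left child.
  At teak: go right to ash.
    Visit ash.
    At ash: no left child.
    At ash: go right to reed.
      reed is a leaf — visit reed.
At ivy: go right to iris.
  Visit iris.
  At iris: go left to hop.
    Visit hop.
    At hop: go left to fig.
      fig is a leaf — visit fig.
    At hop: no right child.
  At iris: go right to sage.
    Visit sage.
    At sage: go left to aster.
      Visit aster.
      At aster: no left child.
      At aster: go right to fern.
        fern is a leaf — visit fern.
    At sage: go right to plum.
      Visit plum.
      At plum: go left to cedar.
        Visit cedar.
        At cedar: go left to tulip.
          tulip is a leaf — visit tulip.
        At cedar: no right child.
      At plum: go right to mint.
        mint is a leaf — visit mint.
Full pre-order sequence: ivy, teak, ash, reed, iris, hop, fig, sage, aster, fern, plum, cedar, tulip, mint.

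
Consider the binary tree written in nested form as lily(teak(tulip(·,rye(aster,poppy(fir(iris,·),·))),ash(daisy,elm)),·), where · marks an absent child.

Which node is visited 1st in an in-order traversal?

In-order visits the left subtree, then the node, then the right subtree.
At lily: go left to teak.
  At teak: go left to tulip.
    At tulip: no left child.
    Visit tulip.
    At tulip: go right to rye.
      At rye: go left to aster.
        aster is a leaf — visit aster.
      Visit rye.
      At rye: go right to poppy.
        At poppy: go left to fir.
          At fir: go left to iris.
            iris is a leaf — visit iris.
          Visit fir.
          At fir: no right child.
        Visit poppy.
        At poppy: no right child.
  Visit teak.
  At teak: go right to ash.
    At ash: go left to daisy.
      daisy is a leaf — visit daisy.
    Visit ash.
    At ash: go right to elm.
      elm is a leaf — visit elm.
Visit lily.
At lily: no right child.
Full in-order sequence: tulip, aster, rye, iris, fir, poppy, teak, daisy, ash, elm, lily.

tulip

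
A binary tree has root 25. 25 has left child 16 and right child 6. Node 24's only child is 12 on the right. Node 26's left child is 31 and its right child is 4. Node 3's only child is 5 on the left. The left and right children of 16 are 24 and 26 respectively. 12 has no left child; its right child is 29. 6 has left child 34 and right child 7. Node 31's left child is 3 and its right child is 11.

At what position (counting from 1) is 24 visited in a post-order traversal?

Post-order visits the left subtree, then the right subtree, then the node.
At 25: go left to 16.
  At 16: go left to 24.
    At 24: no left child.
    At 24: go right to 12.
      At 12: no left child.
      At 12: go right to 29.
        29 is a leaf — visit 29.
      Visit 12.
    Visit 24.
  At 16: go right to 26.
    At 26: go left to 31.
      At 31: go left to 3.
        At 3: go left to 5.
          5 is a leaf — visit 5.
        At 3: no right child.
        Visit 3.
      At 31: go right to 11.
        11 is a leaf — visit 11.
      Visit 31.
    At 26: go right to 4.
      4 is a leaf — visit 4.
    Visit 26.
  Visit 16.
At 25: go right to 6.
  At 6: go left to 34.
    34 is a leaf — visit 34.
  At 6: go right to 7.
    7 is a leaf — visit 7.
  Visit 6.
Visit 25.
Full post-order sequence: 29, 12, 24, 5, 3, 11, 31, 4, 26, 16, 34, 7, 6, 25.

3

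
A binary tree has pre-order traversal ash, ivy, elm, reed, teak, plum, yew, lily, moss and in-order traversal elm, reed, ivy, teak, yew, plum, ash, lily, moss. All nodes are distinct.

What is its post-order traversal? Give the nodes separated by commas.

reed, elm, yew, plum, teak, ivy, moss, lily, ash

The first element of pre-order is the root; it splits in-order into left and right subtrees.
Root ash: left subtree has 6 nodes {elm, reed, ivy, teak, yew, plum}, right has 2 {lily, moss}.
  Root ivy: left subtree has 2 nodes {elm, reed}, right has 3 {teak, yew, plum}.
    Root elm: left subtree has 0 nodes { }, right has 1 {reed}.
    Root teak: left subtree has 0 nodes { }, right has 2 {yew, plum}.
      Root plum: left subtree has 1 node {yew}, right has 0 { }.
  Root lily: left subtree has 0 nodes { }, right has 1 {moss}.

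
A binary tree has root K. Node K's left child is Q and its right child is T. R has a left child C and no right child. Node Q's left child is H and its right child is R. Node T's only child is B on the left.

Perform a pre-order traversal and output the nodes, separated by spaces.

K Q H R C T B

Pre-order visits the node, then its left subtree, then its right subtree.
Visit K.
At K: go left to Q.
  Visit Q.
  At Q: go left to H.
    H is a leaf — visit H.
  At Q: go right to R.
    Visit R.
    At R: go left to C.
      C is a leaf — visit C.
    At R: no right child.
At K: go right to T.
  Visit T.
  At T: go left to B.
    B is a leaf — visit B.
  At T: no right child.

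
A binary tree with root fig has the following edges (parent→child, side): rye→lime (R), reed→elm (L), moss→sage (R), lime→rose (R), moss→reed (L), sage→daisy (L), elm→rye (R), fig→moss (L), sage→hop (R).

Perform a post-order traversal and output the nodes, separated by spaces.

rose lime rye elm reed daisy hop sage moss fig

Post-order visits the left subtree, then the right subtree, then the node.
At fig: go left to moss.
  At moss: go left to reed.
    At reed: go left to elm.
      At elm: no left child.
      At elm: go right to rye.
        At rye: no left child.
        At rye: go right to lime.
          At lime: no left child.
          At lime: go right to rose.
            rose is a leaf — visit rose.
          Visit lime.
        Visit rye.
      Visit elm.
    At reed: no right child.
    Visit reed.
  At moss: go right to sage.
    At sage: go left to daisy.
      daisy is a leaf — visit daisy.
    At sage: go right to hop.
      hop is a leaf — visit hop.
    Visit sage.
  Visit moss.
At fig: no right child.
Visit fig.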